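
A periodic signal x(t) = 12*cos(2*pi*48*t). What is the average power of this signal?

Average power of A*cos(wt) is A^2/2.
P = 12^2 / 2 = 144/2 = 72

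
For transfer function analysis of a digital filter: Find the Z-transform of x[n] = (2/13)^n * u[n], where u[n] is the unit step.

The Z-transform of a^n * u[n] is z/(z-a) for |z| > |a|.
Here a = 2/13, so X(z) = z/(z - (2/13)) = 13z/(13z - 2)
ROC: |z| > 2/13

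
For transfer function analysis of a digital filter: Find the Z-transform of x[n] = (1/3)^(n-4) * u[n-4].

Time-shifting property: if X(z) = Z{x[n]}, then Z{x[n-d]} = z^(-d) * X(z)
X(z) = z/(z - 1/3) for x[n] = (1/3)^n * u[n]
Z{x[n-4]} = z^(-4) * z/(z - 1/3) = z^(-3)/(z - 1/3)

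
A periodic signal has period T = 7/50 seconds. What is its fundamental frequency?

The fundamental frequency is the reciprocal of the period.
f = 1/T = 1/(7/50) = 50/7 Hz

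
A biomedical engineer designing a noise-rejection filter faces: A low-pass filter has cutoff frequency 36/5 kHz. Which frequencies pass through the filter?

A low-pass filter passes all frequencies below the cutoff frequency 36/5 kHz and attenuates higher frequencies.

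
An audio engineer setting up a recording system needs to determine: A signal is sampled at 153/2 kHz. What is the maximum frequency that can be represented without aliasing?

The maximum frequency that can be represented without aliasing
is the Nyquist frequency: f_max = f_s / 2 = 153/2 kHz / 2 = 153/4 kHz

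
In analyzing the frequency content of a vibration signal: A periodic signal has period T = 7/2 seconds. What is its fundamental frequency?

The fundamental frequency is the reciprocal of the period.
f = 1/T = 1/(7/2) = 2/7 Hz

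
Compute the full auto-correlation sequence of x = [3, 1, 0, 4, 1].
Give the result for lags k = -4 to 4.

r_xx[k] = sum_m x[m]*x[m+k], indexed from 0, for k = -4 to 4:
  r_xx[-4] = x[4]*x[0] = 3
  r_xx[-3] = x[3]*x[0] + x[4]*x[1] = 13
  r_xx[-2] = x[2]*x[0] + x[3]*x[1] + x[4]*x[2] = 4
  r_xx[-1] = x[1]*x[0] + x[2]*x[1] + x[3]*x[2] + x[4]*x[3] = 7
  r_xx[0] = x[0]*x[0] + x[1]*x[1] + x[2]*x[2] + x[3]*x[3] + x[4]*x[4] = 27
  r_xx[1] = x[0]*x[1] + x[1]*x[2] + x[2]*x[3] + x[3]*x[4] = 7
  r_xx[2] = x[0]*x[2] + x[1]*x[3] + x[2]*x[4] = 4
  r_xx[3] = x[0]*x[3] + x[1]*x[4] = 13
  r_xx[4] = x[0]*x[4] = 3
r_xx = [3, 13, 4, 7, 27, 7, 4, 13, 3]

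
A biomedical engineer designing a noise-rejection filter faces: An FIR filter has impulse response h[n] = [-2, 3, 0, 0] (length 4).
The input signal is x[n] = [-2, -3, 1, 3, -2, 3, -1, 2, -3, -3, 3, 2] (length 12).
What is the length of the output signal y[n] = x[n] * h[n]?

For linear convolution, the output length is:
len(y) = len(x) + len(h) - 1 = 12 + 4 - 1 = 15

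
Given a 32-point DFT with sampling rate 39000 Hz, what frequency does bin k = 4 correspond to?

The frequency of DFT bin k is: f_k = k * f_s / N
f_4 = 4 * 39000 / 32 = 4875 Hz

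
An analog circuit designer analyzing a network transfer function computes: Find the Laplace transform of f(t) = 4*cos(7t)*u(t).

Standard pair: cos(wt)*u(t) <-> s/(s^2+w^2)
With w = 7: L{4*cos(7t)*u(t)} = 4s/(s^2+49)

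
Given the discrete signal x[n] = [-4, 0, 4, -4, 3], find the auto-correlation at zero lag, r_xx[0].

The auto-correlation at zero lag r_xx[0] equals the signal energy.
r_xx[0] = sum of x[n]^2 = (-4)^2 + 0^2 + 4^2 + (-4)^2 + 3^2
= 16 + 0 + 16 + 16 + 9 = 57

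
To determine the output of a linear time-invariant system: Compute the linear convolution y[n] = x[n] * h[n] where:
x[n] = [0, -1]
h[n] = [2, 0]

y[n] = sum_k x[k]*h[n-k]. Output length = len(x) + len(h) - 1 = 2 + 2 - 1 = 3.
y[0] = 0*2 = 0
y[1] = -1*2 + 0*0 = -2
y[2] = -1*0 = 0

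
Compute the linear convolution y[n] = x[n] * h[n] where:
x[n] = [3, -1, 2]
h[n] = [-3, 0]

y[n] = sum_k x[k]*h[n-k]. Output length = len(x) + len(h) - 1 = 3 + 2 - 1 = 4.
y[0] = 3*-3 = -9
y[1] = -1*-3 + 3*0 = 3
y[2] = 2*-3 + -1*0 = -6
y[3] = 2*0 = 0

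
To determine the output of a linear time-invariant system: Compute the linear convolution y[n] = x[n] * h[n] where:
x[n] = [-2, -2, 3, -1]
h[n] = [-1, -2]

y[n] = sum_k x[k]*h[n-k]. Output length = len(x) + len(h) - 1 = 4 + 2 - 1 = 5.
y[0] = -2*-1 = 2
y[1] = -2*-1 + -2*-2 = 6
y[2] = 3*-1 + -2*-2 = 1
y[3] = -1*-1 + 3*-2 = -5
y[4] = -1*-2 = 2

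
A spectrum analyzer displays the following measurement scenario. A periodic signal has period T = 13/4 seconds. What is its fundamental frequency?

The fundamental frequency is the reciprocal of the period.
f = 1/T = 1/(13/4) = 4/13 Hz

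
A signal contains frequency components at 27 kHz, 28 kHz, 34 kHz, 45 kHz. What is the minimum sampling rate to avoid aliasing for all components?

The highest frequency component is f_max = 45 kHz.
Nyquist rate = 2 * f_max = 2 * 45 kHz = 90 kHz.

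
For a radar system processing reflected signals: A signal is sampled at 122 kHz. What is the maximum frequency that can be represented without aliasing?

The maximum frequency that can be represented without aliasing
is the Nyquist frequency: f_max = f_s / 2 = 122 kHz / 2 = 61 kHz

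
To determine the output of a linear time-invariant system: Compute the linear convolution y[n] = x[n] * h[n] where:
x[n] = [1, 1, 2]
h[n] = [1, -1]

y[n] = sum_k x[k]*h[n-k]. Output length = len(x) + len(h) - 1 = 3 + 2 - 1 = 4.
y[0] = 1*1 = 1
y[1] = 1*1 + 1*-1 = 0
y[2] = 2*1 + 1*-1 = 1
y[3] = 2*-1 = -2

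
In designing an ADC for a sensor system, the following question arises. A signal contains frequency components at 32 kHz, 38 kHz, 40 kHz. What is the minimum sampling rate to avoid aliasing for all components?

The highest frequency component is f_max = 40 kHz.
Nyquist rate = 2 * f_max = 2 * 40 kHz = 80 kHz.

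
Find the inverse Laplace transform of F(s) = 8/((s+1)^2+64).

Standard pair: w/((s+a)^2+w^2) <-> e^(-at)*sin(wt)*u(t)
With a=1, w=8: f(t) = e^(-t)*sin(8t)*u(t)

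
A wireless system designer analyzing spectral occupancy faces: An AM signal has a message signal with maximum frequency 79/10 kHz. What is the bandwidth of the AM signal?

In AM (double-sideband), the bandwidth is twice the message frequency.
BW = 2 * f_m = 2 * 79/10 kHz = 79/5 kHz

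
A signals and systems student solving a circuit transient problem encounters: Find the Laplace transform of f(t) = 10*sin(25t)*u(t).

Standard pair: sin(wt)*u(t) <-> w/(s^2+w^2)
With w = 25: L{10*sin(25t)*u(t)} = 250/(s^2+625)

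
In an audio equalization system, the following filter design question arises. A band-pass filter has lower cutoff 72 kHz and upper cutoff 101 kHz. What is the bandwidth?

Bandwidth = f_high - f_low
= 101 kHz - 72 kHz = 29 kHz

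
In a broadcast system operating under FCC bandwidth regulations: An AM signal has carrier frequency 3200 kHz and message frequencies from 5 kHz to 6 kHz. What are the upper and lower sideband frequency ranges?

Upper sideband (USB) = fc + [fm_low, fm_high] = 3200 + [5, 6] = [3205, 3206] kHz
Lower sideband (LSB) = fc - [fm_high, fm_low] = 3200 - [6, 5] = [3194, 3195] kHz
Total occupied spectrum: 3194 kHz to 3206 kHz (plus carrier at 3200 kHz)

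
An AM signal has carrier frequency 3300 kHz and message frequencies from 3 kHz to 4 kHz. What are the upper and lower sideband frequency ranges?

Upper sideband (USB) = fc + [fm_low, fm_high] = 3300 + [3, 4] = [3303, 3304] kHz
Lower sideband (LSB) = fc - [fm_high, fm_low] = 3300 - [4, 3] = [3296, 3297] kHz
Total occupied spectrum: 3296 kHz to 3304 kHz (plus carrier at 3300 kHz)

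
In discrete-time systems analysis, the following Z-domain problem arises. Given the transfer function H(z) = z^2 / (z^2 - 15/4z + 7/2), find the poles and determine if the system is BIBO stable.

Poles are roots of the denominator: z^2 - 15/4z + 7/2 = 0.
Quadratic formula: z = [-(-15/4) +/- sqrt((-15/4)^2 - 4*(7/2))] / 2
Discriminant = 225/16 - 14 = 1/16; sqrt = 1/4.
z = (15/4 +/- 1/4) / 2 => z = 2 or z = 7/4.
|p1| = 2, |p2| = 7/4.
For BIBO stability, all poles must lie inside the unit circle (|p| < 1).
System is UNSTABLE since at least one |p| >= 1.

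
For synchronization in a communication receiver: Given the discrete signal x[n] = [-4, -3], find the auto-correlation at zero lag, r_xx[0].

The auto-correlation at zero lag r_xx[0] equals the signal energy.
r_xx[0] = sum of x[n]^2 = (-4)^2 + (-3)^2
= 16 + 9 = 25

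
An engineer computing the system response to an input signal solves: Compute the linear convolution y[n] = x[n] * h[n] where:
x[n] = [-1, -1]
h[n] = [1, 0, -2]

y[n] = sum_k x[k]*h[n-k]. Output length = len(x) + len(h) - 1 = 2 + 3 - 1 = 4.
y[0] = -1*1 = -1
y[1] = -1*1 + -1*0 = -1
y[2] = -1*0 + -1*-2 = 2
y[3] = -1*-2 = 2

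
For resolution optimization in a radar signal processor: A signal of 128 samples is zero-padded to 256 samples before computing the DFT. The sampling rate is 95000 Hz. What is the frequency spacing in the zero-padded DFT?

Original DFT: N = 128, resolution = f_s/N = 95000/128 = 11875/16 Hz
Zero-padded DFT: N = 256, resolution = f_s/N = 95000/256 = 11875/32 Hz
Zero-padding interpolates the spectrum (finer frequency grid)
but does NOT improve the true spectral resolution (ability to resolve close frequencies).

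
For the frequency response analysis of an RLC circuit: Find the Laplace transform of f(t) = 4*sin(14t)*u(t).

Standard pair: sin(wt)*u(t) <-> w/(s^2+w^2)
With w = 14: L{4*sin(14t)*u(t)} = 56/(s^2+196)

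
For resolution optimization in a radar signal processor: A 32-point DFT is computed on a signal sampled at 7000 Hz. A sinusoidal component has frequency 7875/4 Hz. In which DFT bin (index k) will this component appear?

DFT frequency resolution = f_s/N = 7000/32 = 875/4 Hz
Bin index k = f_signal / resolution = 7875/4 / 875/4 = 9
The signal frequency 7875/4 Hz falls in DFT bin k = 9.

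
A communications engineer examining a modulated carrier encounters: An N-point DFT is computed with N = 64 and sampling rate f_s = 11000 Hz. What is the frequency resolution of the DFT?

DFT frequency resolution = f_s / N
= 11000 / 64 = 1375/8 Hz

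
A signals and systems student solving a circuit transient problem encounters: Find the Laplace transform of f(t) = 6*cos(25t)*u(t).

Standard pair: cos(wt)*u(t) <-> s/(s^2+w^2)
With w = 25: L{6*cos(25t)*u(t)} = 6s/(s^2+625)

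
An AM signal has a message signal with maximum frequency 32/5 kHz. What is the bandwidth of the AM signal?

In AM (double-sideband), the bandwidth is twice the message frequency.
BW = 2 * f_m = 2 * 32/5 kHz = 64/5 kHz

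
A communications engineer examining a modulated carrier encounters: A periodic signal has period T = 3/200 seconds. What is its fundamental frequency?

The fundamental frequency is the reciprocal of the period.
f = 1/T = 1/(3/200) = 200/3 Hz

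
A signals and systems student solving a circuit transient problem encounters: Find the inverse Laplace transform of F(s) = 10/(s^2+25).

Standard pair: w/(s^2+w^2) <-> sin(wt)*u(t)
Recognize w^2 = 25, so w = 5; numerator 10 = 2*5.
f(t) = 2*sin(5t)*u(t)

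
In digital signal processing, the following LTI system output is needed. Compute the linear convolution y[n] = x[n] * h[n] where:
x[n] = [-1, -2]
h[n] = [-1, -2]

y[n] = sum_k x[k]*h[n-k]. Output length = len(x) + len(h) - 1 = 2 + 2 - 1 = 3.
y[0] = -1*-1 = 1
y[1] = -2*-1 + -1*-2 = 4
y[2] = -2*-2 = 4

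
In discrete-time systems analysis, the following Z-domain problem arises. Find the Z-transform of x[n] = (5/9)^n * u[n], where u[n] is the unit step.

The Z-transform of a^n * u[n] is z/(z-a) for |z| > |a|.
Here a = 5/9, so X(z) = z/(z - (5/9)) = 9z/(9z - 5)
ROC: |z| > 5/9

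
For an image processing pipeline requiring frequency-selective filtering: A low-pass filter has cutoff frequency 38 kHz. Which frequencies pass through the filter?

A low-pass filter passes all frequencies below the cutoff frequency 38 kHz and attenuates higher frequencies.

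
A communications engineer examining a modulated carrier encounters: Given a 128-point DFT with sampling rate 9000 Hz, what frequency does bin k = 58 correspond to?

The frequency of DFT bin k is: f_k = k * f_s / N
f_58 = 58 * 9000 / 128 = 32625/8 Hz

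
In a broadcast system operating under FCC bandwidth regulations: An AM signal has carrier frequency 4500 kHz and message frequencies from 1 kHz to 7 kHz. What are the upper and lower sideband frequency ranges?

Upper sideband (USB) = fc + [fm_low, fm_high] = 4500 + [1, 7] = [4501, 4507] kHz
Lower sideband (LSB) = fc - [fm_high, fm_low] = 4500 - [7, 1] = [4493, 4499] kHz
Total occupied spectrum: 4493 kHz to 4507 kHz (plus carrier at 4500 kHz)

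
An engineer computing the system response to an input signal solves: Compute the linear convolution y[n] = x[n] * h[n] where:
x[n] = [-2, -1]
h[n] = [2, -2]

y[n] = sum_k x[k]*h[n-k]. Output length = len(x) + len(h) - 1 = 2 + 2 - 1 = 3.
y[0] = -2*2 = -4
y[1] = -1*2 + -2*-2 = 2
y[2] = -1*-2 = 2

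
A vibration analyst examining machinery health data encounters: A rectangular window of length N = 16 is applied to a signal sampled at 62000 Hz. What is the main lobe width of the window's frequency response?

For a rectangular window of length N,
the main lobe width in frequency is 2*f_s/N.
= 2*62000/16 = 7750 Hz
This determines the minimum frequency separation for resolving two sinusoids.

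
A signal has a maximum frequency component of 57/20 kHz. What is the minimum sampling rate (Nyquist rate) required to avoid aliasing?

By the Nyquist-Shannon sampling theorem,
the minimum sampling rate (Nyquist rate) must be at least 2 * f_max.
Nyquist rate = 2 * 57/20 kHz = 57/10 kHz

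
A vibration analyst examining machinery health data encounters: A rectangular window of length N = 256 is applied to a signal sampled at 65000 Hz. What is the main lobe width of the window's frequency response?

For a rectangular window of length N,
the main lobe width in frequency is 2*f_s/N.
= 2*65000/256 = 8125/16 Hz
This determines the minimum frequency separation for resolving two sinusoids.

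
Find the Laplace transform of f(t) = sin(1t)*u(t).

Standard pair: sin(wt)*u(t) <-> w/(s^2+w^2)
With w = 1: L{sin(1t)*u(t)} = 1/(s^2+1)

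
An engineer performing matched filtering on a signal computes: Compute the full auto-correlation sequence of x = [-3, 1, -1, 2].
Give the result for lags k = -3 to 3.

r_xx[k] = sum_m x[m]*x[m+k], indexed from 0, for k = -3 to 3:
  r_xx[-3] = x[3]*x[0] = -6
  r_xx[-2] = x[2]*x[0] + x[3]*x[1] = 5
  r_xx[-1] = x[1]*x[0] + x[2]*x[1] + x[3]*x[2] = -6
  r_xx[0] = x[0]*x[0] + x[1]*x[1] + x[2]*x[2] + x[3]*x[3] = 15
  r_xx[1] = x[0]*x[1] + x[1]*x[2] + x[2]*x[3] = -6
  r_xx[2] = x[0]*x[2] + x[1]*x[3] = 5
  r_xx[3] = x[0]*x[3] = -6
r_xx = [-6, 5, -6, 15, -6, 5, -6]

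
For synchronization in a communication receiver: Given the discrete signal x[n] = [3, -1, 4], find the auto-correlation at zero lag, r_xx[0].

The auto-correlation at zero lag r_xx[0] equals the signal energy.
r_xx[0] = sum of x[n]^2 = 3^2 + (-1)^2 + 4^2
= 9 + 1 + 16 = 26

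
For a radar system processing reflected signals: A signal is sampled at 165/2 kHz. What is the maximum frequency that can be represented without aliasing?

The maximum frequency that can be represented without aliasing
is the Nyquist frequency: f_max = f_s / 2 = 165/2 kHz / 2 = 165/4 kHz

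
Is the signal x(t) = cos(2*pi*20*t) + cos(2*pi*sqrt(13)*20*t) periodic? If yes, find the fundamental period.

f1 = 20 Hz, f2 = 20*sqrt(13) Hz
Ratio f2/f1 = sqrt(13), which is irrational.
Since the frequency ratio is irrational, no common period exists.
The signal is not periodic.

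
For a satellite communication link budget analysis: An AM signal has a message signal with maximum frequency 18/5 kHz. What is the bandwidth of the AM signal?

In AM (double-sideband), the bandwidth is twice the message frequency.
BW = 2 * f_m = 2 * 18/5 kHz = 36/5 kHz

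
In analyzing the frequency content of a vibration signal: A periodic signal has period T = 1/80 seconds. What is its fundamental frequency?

The fundamental frequency is the reciprocal of the period.
f = 1/T = 1/(1/80) = 80 Hz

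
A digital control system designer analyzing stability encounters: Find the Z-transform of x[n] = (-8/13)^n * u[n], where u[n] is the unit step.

The Z-transform of a^n * u[n] is z/(z-a) for |z| > |a|.
Here a = -8/13, so X(z) = z/(z - (-8/13)) = 13z/(13z + 8)
ROC: |z| > 8/13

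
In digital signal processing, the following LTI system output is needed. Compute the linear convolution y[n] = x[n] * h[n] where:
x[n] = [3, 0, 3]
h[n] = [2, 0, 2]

y[n] = sum_k x[k]*h[n-k]. Output length = len(x) + len(h) - 1 = 3 + 3 - 1 = 5.
y[0] = 3*2 = 6
y[1] = 0*2 + 3*0 = 0
y[2] = 3*2 + 0*0 + 3*2 = 12
y[3] = 3*0 + 0*2 = 0
y[4] = 3*2 = 6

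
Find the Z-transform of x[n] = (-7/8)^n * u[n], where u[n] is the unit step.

The Z-transform of a^n * u[n] is z/(z-a) for |z| > |a|.
Here a = -7/8, so X(z) = z/(z - (-7/8)) = 8z/(8z + 7)
ROC: |z| > 7/8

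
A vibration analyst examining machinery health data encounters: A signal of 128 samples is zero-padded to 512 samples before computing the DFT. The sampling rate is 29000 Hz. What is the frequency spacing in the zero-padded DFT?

Original DFT: N = 128, resolution = f_s/N = 29000/128 = 3625/16 Hz
Zero-padded DFT: N = 512, resolution = f_s/N = 29000/512 = 3625/64 Hz
Zero-padding interpolates the spectrum (finer frequency grid)
but does NOT improve the true spectral resolution (ability to resolve close frequencies).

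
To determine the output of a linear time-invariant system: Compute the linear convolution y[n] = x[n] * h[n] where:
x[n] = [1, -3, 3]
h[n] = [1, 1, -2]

y[n] = sum_k x[k]*h[n-k]. Output length = len(x) + len(h) - 1 = 3 + 3 - 1 = 5.
y[0] = 1*1 = 1
y[1] = -3*1 + 1*1 = -2
y[2] = 3*1 + -3*1 + 1*-2 = -2
y[3] = 3*1 + -3*-2 = 9
y[4] = 3*-2 = -6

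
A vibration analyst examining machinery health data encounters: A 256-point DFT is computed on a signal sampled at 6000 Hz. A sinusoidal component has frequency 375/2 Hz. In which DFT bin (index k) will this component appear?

DFT frequency resolution = f_s/N = 6000/256 = 375/16 Hz
Bin index k = f_signal / resolution = 375/2 / 375/16 = 8
The signal frequency 375/2 Hz falls in DFT bin k = 8.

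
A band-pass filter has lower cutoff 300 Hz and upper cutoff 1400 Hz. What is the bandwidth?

Bandwidth = f_high - f_low
= 1400 Hz - 300 Hz = 1100 Hz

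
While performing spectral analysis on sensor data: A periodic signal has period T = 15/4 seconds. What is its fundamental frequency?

The fundamental frequency is the reciprocal of the period.
f = 1/T = 1/(15/4) = 4/15 Hz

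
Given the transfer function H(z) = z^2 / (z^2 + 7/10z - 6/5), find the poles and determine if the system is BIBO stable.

Poles are roots of the denominator: z^2 + 7/10z - 6/5 = 0.
Quadratic formula: z = [-(7/10) +/- sqrt((7/10)^2 - 4*(-6/5))] / 2
Discriminant = 49/100 + 24/5 = 529/100; sqrt = 23/10.
z = (-7/10 +/- 23/10) / 2 => z = 4/5 or z = -3/2.
|p1| = 3/2, |p2| = 4/5.
For BIBO stability, all poles must lie inside the unit circle (|p| < 1).
System is UNSTABLE since at least one |p| >= 1.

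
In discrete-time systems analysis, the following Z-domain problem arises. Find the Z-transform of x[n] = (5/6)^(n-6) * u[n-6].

Time-shifting property: if X(z) = Z{x[n]}, then Z{x[n-d]} = z^(-d) * X(z)
X(z) = z/(z - 5/6) for x[n] = (5/6)^n * u[n]
Z{x[n-6]} = z^(-6) * z/(z - 5/6) = z^(-5)/(z - 5/6)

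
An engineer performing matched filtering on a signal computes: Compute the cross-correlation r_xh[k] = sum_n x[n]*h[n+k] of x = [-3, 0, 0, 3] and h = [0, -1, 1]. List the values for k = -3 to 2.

Both sequences indexed from 0 and zero outside their support.
Lags with overlap: k = -3 to 2.
  r_xh[-3] = x[3]*h[0] = 0
  r_xh[-2] = x[2]*h[0] + x[3]*h[1] = -3
  r_xh[-1] = x[1]*h[0] + x[2]*h[1] + x[3]*h[2] = 3
  r_xh[0] = x[0]*h[0] + x[1]*h[1] + x[2]*h[2] = 0
  r_xh[1] = x[0]*h[1] + x[1]*h[2] = 3
  r_xh[2] = x[0]*h[2] = -3
r_xh = [0, -3, 3, 0, 3, -3] (for k = -3, ..., 2)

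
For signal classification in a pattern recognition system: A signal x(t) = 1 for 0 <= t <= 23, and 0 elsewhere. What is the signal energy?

Energy = integral of |x(t)|^2 dt over the signal duration
= 1^2 * 23 = 1 * 23 = 23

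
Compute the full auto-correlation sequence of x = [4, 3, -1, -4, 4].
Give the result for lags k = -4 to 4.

r_xx[k] = sum_m x[m]*x[m+k], indexed from 0, for k = -4 to 4:
  r_xx[-4] = x[4]*x[0] = 16
  r_xx[-3] = x[3]*x[0] + x[4]*x[1] = -4
  r_xx[-2] = x[2]*x[0] + x[3]*x[1] + x[4]*x[2] = -20
  r_xx[-1] = x[1]*x[0] + x[2]*x[1] + x[3]*x[2] + x[4]*x[3] = -3
  r_xx[0] = x[0]*x[0] + x[1]*x[1] + x[2]*x[2] + x[3]*x[3] + x[4]*x[4] = 58
  r_xx[1] = x[0]*x[1] + x[1]*x[2] + x[2]*x[3] + x[3]*x[4] = -3
  r_xx[2] = x[0]*x[2] + x[1]*x[3] + x[2]*x[4] = -20
  r_xx[3] = x[0]*x[3] + x[1]*x[4] = -4
  r_xx[4] = x[0]*x[4] = 16
r_xx = [16, -4, -20, -3, 58, -3, -20, -4, 16]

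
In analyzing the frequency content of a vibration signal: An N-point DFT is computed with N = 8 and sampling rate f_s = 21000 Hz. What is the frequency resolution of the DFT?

DFT frequency resolution = f_s / N
= 21000 / 8 = 2625 Hz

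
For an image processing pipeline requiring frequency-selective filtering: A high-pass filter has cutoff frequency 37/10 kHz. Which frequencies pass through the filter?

A high-pass filter passes all frequencies above the cutoff frequency 37/10 kHz and attenuates lower frequencies.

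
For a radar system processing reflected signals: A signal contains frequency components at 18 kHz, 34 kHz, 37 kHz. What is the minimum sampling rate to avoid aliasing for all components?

The highest frequency component is f_max = 37 kHz.
Nyquist rate = 2 * f_max = 2 * 37 kHz = 74 kHz.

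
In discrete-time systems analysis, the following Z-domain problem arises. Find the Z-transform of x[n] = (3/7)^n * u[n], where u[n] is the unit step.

The Z-transform of a^n * u[n] is z/(z-a) for |z| > |a|.
Here a = 3/7, so X(z) = z/(z - (3/7)) = 7z/(7z - 3)
ROC: |z| > 3/7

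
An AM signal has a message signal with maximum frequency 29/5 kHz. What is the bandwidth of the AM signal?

In AM (double-sideband), the bandwidth is twice the message frequency.
BW = 2 * f_m = 2 * 29/5 kHz = 58/5 kHz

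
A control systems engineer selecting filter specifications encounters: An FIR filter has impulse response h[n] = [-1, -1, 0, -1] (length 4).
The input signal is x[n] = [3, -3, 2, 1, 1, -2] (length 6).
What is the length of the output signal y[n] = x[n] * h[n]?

For linear convolution, the output length is:
len(y) = len(x) + len(h) - 1 = 6 + 4 - 1 = 9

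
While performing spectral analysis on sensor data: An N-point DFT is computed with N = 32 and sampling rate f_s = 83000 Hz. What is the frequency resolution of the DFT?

DFT frequency resolution = f_s / N
= 83000 / 32 = 10375/4 Hz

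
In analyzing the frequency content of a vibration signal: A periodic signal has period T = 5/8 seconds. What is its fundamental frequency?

The fundamental frequency is the reciprocal of the period.
f = 1/T = 1/(5/8) = 8/5 Hz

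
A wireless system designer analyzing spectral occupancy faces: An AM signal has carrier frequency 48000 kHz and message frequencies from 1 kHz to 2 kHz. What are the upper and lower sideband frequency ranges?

Upper sideband (USB) = fc + [fm_low, fm_high] = 48000 + [1, 2] = [48001, 48002] kHz
Lower sideband (LSB) = fc - [fm_high, fm_low] = 48000 - [2, 1] = [47998, 47999] kHz
Total occupied spectrum: 47998 kHz to 48002 kHz (plus carrier at 48000 kHz)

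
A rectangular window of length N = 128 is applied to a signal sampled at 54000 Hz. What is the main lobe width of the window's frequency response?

For a rectangular window of length N,
the main lobe width in frequency is 2*f_s/N.
= 2*54000/128 = 3375/4 Hz
This determines the minimum frequency separation for resolving two sinusoids.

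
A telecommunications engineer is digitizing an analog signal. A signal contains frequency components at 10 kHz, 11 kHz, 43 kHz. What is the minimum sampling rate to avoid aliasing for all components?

The highest frequency component is f_max = 43 kHz.
Nyquist rate = 2 * f_max = 2 * 43 kHz = 86 kHz.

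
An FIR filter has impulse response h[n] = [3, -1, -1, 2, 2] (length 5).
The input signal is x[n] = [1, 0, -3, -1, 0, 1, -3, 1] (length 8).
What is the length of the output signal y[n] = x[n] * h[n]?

For linear convolution, the output length is:
len(y) = len(x) + len(h) - 1 = 8 + 5 - 1 = 12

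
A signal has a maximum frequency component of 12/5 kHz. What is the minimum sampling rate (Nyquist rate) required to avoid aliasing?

By the Nyquist-Shannon sampling theorem,
the minimum sampling rate (Nyquist rate) must be at least 2 * f_max.
Nyquist rate = 2 * 12/5 kHz = 24/5 kHz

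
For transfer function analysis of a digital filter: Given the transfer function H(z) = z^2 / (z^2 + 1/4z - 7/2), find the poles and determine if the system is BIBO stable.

Poles are roots of the denominator: z^2 + 1/4z - 7/2 = 0.
Quadratic formula: z = [-(1/4) +/- sqrt((1/4)^2 - 4*(-7/2))] / 2
Discriminant = 1/16 + 14 = 225/16; sqrt = 15/4.
z = (-1/4 +/- 15/4) / 2 => z = 7/4 or z = -2.
|p1| = 2, |p2| = 7/4.
For BIBO stability, all poles must lie inside the unit circle (|p| < 1).
System is UNSTABLE since at least one |p| >= 1.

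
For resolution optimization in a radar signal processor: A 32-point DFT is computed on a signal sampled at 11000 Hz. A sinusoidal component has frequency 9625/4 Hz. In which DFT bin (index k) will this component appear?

DFT frequency resolution = f_s/N = 11000/32 = 1375/4 Hz
Bin index k = f_signal / resolution = 9625/4 / 1375/4 = 7
The signal frequency 9625/4 Hz falls in DFT bin k = 7.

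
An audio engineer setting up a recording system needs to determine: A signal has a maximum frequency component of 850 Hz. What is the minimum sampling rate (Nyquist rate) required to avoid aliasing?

By the Nyquist-Shannon sampling theorem,
the minimum sampling rate (Nyquist rate) must be at least 2 * f_max.
Nyquist rate = 2 * 850 Hz = 1700 Hz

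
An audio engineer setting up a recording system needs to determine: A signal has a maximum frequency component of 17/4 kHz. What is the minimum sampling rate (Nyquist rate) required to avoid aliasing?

By the Nyquist-Shannon sampling theorem,
the minimum sampling rate (Nyquist rate) must be at least 2 * f_max.
Nyquist rate = 2 * 17/4 kHz = 17/2 kHz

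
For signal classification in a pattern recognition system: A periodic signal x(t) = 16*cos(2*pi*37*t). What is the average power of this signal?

Average power of A*cos(wt) is A^2/2.
P = 16^2 / 2 = 256/2 = 128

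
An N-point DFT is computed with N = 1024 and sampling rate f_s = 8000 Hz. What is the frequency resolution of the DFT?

DFT frequency resolution = f_s / N
= 8000 / 1024 = 125/16 Hz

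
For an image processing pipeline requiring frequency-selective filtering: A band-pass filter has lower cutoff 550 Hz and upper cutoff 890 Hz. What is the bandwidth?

Bandwidth = f_high - f_low
= 890 Hz - 550 Hz = 340 Hz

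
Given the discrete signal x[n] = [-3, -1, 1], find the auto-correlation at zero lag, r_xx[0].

The auto-correlation at zero lag r_xx[0] equals the signal energy.
r_xx[0] = sum of x[n]^2 = (-3)^2 + (-1)^2 + 1^2
= 9 + 1 + 1 = 11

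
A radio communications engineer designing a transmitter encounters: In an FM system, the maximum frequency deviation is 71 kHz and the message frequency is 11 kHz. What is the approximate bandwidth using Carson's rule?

Carson's rule: BW = 2*(delta_f + f_m)
= 2*(71 + 11) kHz = 164 kHz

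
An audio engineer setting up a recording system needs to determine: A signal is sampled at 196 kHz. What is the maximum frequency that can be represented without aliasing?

The maximum frequency that can be represented without aliasing
is the Nyquist frequency: f_max = f_s / 2 = 196 kHz / 2 = 98 kHz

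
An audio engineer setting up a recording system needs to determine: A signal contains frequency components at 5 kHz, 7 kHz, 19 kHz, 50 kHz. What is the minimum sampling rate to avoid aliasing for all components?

The highest frequency component is f_max = 50 kHz.
Nyquist rate = 2 * f_max = 2 * 50 kHz = 100 kHz.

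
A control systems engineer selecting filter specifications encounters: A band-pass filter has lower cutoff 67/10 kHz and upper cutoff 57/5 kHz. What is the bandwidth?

Bandwidth = f_high - f_low
= 57/5 kHz - 67/10 kHz = 47/10 kHz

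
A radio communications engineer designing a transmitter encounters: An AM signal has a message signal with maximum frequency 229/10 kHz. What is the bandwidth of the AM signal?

In AM (double-sideband), the bandwidth is twice the message frequency.
BW = 2 * f_m = 2 * 229/10 kHz = 229/5 kHz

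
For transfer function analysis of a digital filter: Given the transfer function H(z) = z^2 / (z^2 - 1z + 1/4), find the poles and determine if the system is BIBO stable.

Poles are roots of the denominator: z^2 - 1z + 1/4 = 0.
Quadratic formula: z = [-(-1) +/- sqrt((-1)^2 - 4*(1/4))] / 2
Discriminant = 1 - 1 = 0; sqrt = 0.
z = (1 +/- 0) / 2 = 1/2 (repeated root).
|p1| = 1/2, |p2| = 1/2.
For BIBO stability, all poles must lie inside the unit circle (|p| < 1).
System is STABLE since both |p| < 1.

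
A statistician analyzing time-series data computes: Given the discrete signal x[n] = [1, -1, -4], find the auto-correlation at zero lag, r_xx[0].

The auto-correlation at zero lag r_xx[0] equals the signal energy.
r_xx[0] = sum of x[n]^2 = 1^2 + (-1)^2 + (-4)^2
= 1 + 1 + 16 = 18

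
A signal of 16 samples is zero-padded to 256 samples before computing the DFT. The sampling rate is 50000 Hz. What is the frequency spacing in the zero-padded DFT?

Original DFT: N = 16, resolution = f_s/N = 50000/16 = 3125 Hz
Zero-padded DFT: N = 256, resolution = f_s/N = 50000/256 = 3125/16 Hz
Zero-padding interpolates the spectrum (finer frequency grid)
but does NOT improve the true spectral resolution (ability to resolve close frequencies).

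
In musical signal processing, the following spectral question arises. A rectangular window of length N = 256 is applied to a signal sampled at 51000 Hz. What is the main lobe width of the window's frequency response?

For a rectangular window of length N,
the main lobe width in frequency is 2*f_s/N.
= 2*51000/256 = 6375/16 Hz
This determines the minimum frequency separation for resolving two sinusoids.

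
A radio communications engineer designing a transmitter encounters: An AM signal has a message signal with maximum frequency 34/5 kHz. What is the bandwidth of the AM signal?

In AM (double-sideband), the bandwidth is twice the message frequency.
BW = 2 * f_m = 2 * 34/5 kHz = 68/5 kHz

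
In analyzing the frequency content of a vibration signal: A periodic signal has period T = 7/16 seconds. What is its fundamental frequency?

The fundamental frequency is the reciprocal of the period.
f = 1/T = 1/(7/16) = 16/7 Hz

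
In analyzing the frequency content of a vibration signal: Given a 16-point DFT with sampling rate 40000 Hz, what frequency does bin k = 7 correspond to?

The frequency of DFT bin k is: f_k = k * f_s / N
f_7 = 7 * 40000 / 16 = 17500 Hz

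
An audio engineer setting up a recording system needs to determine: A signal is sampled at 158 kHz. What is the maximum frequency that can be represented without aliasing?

The maximum frequency that can be represented without aliasing
is the Nyquist frequency: f_max = f_s / 2 = 158 kHz / 2 = 79 kHz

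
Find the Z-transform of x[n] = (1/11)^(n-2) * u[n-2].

Time-shifting property: if X(z) = Z{x[n]}, then Z{x[n-d]} = z^(-d) * X(z)
X(z) = z/(z - 1/11) for x[n] = (1/11)^n * u[n]
Z{x[n-2]} = z^(-2) * z/(z - 1/11) = z^(-1)/(z - 1/11)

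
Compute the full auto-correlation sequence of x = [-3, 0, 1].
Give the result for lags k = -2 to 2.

r_xx[k] = sum_m x[m]*x[m+k], indexed from 0, for k = -2 to 2:
  r_xx[-2] = x[2]*x[0] = -3
  r_xx[-1] = x[1]*x[0] + x[2]*x[1] = 0
  r_xx[0] = x[0]*x[0] + x[1]*x[1] + x[2]*x[2] = 10
  r_xx[1] = x[0]*x[1] + x[1]*x[2] = 0
  r_xx[2] = x[0]*x[2] = -3
r_xx = [-3, 0, 10, 0, -3]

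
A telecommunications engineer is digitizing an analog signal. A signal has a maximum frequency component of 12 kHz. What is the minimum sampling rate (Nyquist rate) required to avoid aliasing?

By the Nyquist-Shannon sampling theorem,
the minimum sampling rate (Nyquist rate) must be at least 2 * f_max.
Nyquist rate = 2 * 12 kHz = 24 kHz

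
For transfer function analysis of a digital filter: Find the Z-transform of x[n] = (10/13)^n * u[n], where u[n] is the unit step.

The Z-transform of a^n * u[n] is z/(z-a) for |z| > |a|.
Here a = 10/13, so X(z) = z/(z - (10/13)) = 13z/(13z - 10)
ROC: |z| > 10/13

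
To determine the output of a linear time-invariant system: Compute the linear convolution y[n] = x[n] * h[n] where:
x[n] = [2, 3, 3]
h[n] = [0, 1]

y[n] = sum_k x[k]*h[n-k]. Output length = len(x) + len(h) - 1 = 3 + 2 - 1 = 4.
y[0] = 2*0 = 0
y[1] = 3*0 + 2*1 = 2
y[2] = 3*0 + 3*1 = 3
y[3] = 3*1 = 3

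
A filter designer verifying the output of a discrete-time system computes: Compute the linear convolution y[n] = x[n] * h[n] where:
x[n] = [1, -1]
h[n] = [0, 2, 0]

y[n] = sum_k x[k]*h[n-k]. Output length = len(x) + len(h) - 1 = 2 + 3 - 1 = 4.
y[0] = 1*0 = 0
y[1] = -1*0 + 1*2 = 2
y[2] = -1*2 + 1*0 = -2
y[3] = -1*0 = 0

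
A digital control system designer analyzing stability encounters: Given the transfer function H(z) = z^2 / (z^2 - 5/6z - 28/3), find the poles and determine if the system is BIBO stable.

Poles are roots of the denominator: z^2 - 5/6z - 28/3 = 0.
Quadratic formula: z = [-(-5/6) +/- sqrt((-5/6)^2 - 4*(-28/3))] / 2
Discriminant = 25/36 + 112/3 = 1369/36; sqrt = 37/6.
z = (5/6 +/- 37/6) / 2 => z = 7/2 or z = -8/3.
|p1| = 8/3, |p2| = 7/2.
For BIBO stability, all poles must lie inside the unit circle (|p| < 1).
System is UNSTABLE since at least one |p| >= 1.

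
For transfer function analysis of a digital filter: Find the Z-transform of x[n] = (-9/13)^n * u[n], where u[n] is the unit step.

The Z-transform of a^n * u[n] is z/(z-a) for |z| > |a|.
Here a = -9/13, so X(z) = z/(z - (-9/13)) = 13z/(13z + 9)
ROC: |z| > 9/13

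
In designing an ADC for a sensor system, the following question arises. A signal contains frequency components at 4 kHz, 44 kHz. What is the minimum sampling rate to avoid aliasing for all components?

The highest frequency component is f_max = 44 kHz.
Nyquist rate = 2 * f_max = 2 * 44 kHz = 88 kHz.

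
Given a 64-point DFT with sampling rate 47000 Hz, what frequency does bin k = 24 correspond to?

The frequency of DFT bin k is: f_k = k * f_s / N
f_24 = 24 * 47000 / 64 = 17625 Hz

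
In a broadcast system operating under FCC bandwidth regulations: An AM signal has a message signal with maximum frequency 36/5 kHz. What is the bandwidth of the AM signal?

In AM (double-sideband), the bandwidth is twice the message frequency.
BW = 2 * f_m = 2 * 36/5 kHz = 72/5 kHz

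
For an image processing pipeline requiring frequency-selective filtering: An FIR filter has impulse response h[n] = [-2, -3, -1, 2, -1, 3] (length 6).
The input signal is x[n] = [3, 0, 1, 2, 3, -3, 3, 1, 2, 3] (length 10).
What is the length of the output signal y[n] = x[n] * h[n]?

For linear convolution, the output length is:
len(y) = len(x) + len(h) - 1 = 10 + 6 - 1 = 15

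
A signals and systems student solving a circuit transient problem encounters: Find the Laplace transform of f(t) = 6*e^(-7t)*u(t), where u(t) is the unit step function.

Standard Laplace transform pair:
e^(-at)*u(t) <-> 1/(s+a)
With a = 7: L{6*e^(-7t)*u(t)} = 6/(s+7), ROC: Re(s) > -7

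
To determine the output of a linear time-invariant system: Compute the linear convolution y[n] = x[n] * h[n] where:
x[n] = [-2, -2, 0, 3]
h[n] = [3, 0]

y[n] = sum_k x[k]*h[n-k]. Output length = len(x) + len(h) - 1 = 4 + 2 - 1 = 5.
y[0] = -2*3 = -6
y[1] = -2*3 + -2*0 = -6
y[2] = 0*3 + -2*0 = 0
y[3] = 3*3 + 0*0 = 9
y[4] = 3*0 = 0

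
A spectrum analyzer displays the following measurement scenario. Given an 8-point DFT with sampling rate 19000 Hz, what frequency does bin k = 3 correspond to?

The frequency of DFT bin k is: f_k = k * f_s / N
f_3 = 3 * 19000 / 8 = 7125 Hz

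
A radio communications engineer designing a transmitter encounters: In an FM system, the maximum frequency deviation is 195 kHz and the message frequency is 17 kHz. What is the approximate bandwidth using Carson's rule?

Carson's rule: BW = 2*(delta_f + f_m)
= 2*(195 + 17) kHz = 424 kHz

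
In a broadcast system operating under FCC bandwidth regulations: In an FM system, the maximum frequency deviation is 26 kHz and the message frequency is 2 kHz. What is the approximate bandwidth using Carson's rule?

Carson's rule: BW = 2*(delta_f + f_m)
= 2*(26 + 2) kHz = 56 kHz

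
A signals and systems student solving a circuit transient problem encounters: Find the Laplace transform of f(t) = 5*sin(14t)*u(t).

Standard pair: sin(wt)*u(t) <-> w/(s^2+w^2)
With w = 14: L{5*sin(14t)*u(t)} = 70/(s^2+196)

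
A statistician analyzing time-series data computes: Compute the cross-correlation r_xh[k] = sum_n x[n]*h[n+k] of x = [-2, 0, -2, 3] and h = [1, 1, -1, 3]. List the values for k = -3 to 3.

Both sequences indexed from 0 and zero outside their support.
Lags with overlap: k = -3 to 3.
  r_xh[-3] = x[3]*h[0] = 3
  r_xh[-2] = x[2]*h[0] + x[3]*h[1] = 1
  r_xh[-1] = x[1]*h[0] + x[2]*h[1] + x[3]*h[2] = -5
  r_xh[0] = x[0]*h[0] + x[1]*h[1] + x[2]*h[2] + x[3]*h[3] = 9
  r_xh[1] = x[0]*h[1] + x[1]*h[2] + x[2]*h[3] = -8
  r_xh[2] = x[0]*h[2] + x[1]*h[3] = 2
  r_xh[3] = x[0]*h[3] = -6
r_xh = [3, 1, -5, 9, -8, 2, -6] (for k = -3, ..., 3)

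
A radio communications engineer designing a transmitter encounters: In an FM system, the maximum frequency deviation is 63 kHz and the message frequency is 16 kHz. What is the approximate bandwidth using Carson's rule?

Carson's rule: BW = 2*(delta_f + f_m)
= 2*(63 + 16) kHz = 158 kHz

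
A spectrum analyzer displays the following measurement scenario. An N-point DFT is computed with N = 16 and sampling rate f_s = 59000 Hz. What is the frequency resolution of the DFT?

DFT frequency resolution = f_s / N
= 59000 / 16 = 7375/2 Hz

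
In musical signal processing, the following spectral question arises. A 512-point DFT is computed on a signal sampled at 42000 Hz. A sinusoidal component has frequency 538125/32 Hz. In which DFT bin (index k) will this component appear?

DFT frequency resolution = f_s/N = 42000/512 = 2625/32 Hz
Bin index k = f_signal / resolution = 538125/32 / 2625/32 = 205
The signal frequency 538125/32 Hz falls in DFT bin k = 205.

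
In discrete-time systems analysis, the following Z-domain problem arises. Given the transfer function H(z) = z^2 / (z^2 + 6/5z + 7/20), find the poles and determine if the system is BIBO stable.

Poles are roots of the denominator: z^2 + 6/5z + 7/20 = 0.
Quadratic formula: z = [-(6/5) +/- sqrt((6/5)^2 - 4*(7/20))] / 2
Discriminant = 36/25 - 7/5 = 1/25; sqrt = 1/5.
z = (-6/5 +/- 1/5) / 2 => z = -1/2 or z = -7/10.
|p1| = 1/2, |p2| = 7/10.
For BIBO stability, all poles must lie inside the unit circle (|p| < 1).
System is STABLE since both |p| < 1.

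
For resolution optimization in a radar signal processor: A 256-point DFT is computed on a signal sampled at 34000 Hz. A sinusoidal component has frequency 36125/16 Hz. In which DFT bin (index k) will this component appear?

DFT frequency resolution = f_s/N = 34000/256 = 2125/16 Hz
Bin index k = f_signal / resolution = 36125/16 / 2125/16 = 17
The signal frequency 36125/16 Hz falls in DFT bin k = 17.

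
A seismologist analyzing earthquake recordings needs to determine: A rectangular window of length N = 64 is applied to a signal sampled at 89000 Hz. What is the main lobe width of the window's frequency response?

For a rectangular window of length N,
the main lobe width in frequency is 2*f_s/N.
= 2*89000/64 = 11125/4 Hz
This determines the minimum frequency separation for resolving two sinusoids.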